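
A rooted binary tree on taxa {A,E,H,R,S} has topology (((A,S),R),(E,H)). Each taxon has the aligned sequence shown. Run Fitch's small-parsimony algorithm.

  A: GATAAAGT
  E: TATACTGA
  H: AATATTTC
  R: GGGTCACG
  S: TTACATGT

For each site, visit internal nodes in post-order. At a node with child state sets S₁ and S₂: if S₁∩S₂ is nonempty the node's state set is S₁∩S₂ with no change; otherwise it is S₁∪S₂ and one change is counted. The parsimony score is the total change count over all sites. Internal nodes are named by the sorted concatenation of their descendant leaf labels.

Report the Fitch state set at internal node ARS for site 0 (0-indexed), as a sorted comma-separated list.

AS@0: {G} ∪ {T} = {G,T} (union, +1)
ARS@0: {G,T} ∩ {G} = {G} (intersection, +0)
EH@0: {T} ∪ {A} = {A,T} (union, +1)
AEHRS@0: {G} ∪ {A,T} = {A,G,T} (union, +1)
AS@1: {A} ∪ {T} = {A,T} (union, +1)
ARS@1: {A,T} ∪ {G} = {A,G,T} (union, +1)
EH@1: {A} ∩ {A} = {A} (intersection, +0)
AEHRS@1: {A,G,T} ∩ {A} = {A} (intersection, +0)
AS@2: {T} ∪ {A} = {A,T} (union, +1)
ARS@2: {A,T} ∪ {G} = {A,G,T} (union, +1)
EH@2: {T} ∩ {T} = {T} (intersection, +0)
AEHRS@2: {A,G,T} ∩ {T} = {T} (intersection, +0)
AS@3: {A} ∪ {C} = {A,C} (union, +1)
ARS@3: {A,C} ∪ {T} = {A,C,T} (union, +1)
EH@3: {A} ∩ {A} = {A} (intersection, +0)
AEHRS@3: {A,C,T} ∩ {A} = {A} (intersection, +0)
AS@4: {A} ∩ {A} = {A} (intersection, +0)
ARS@4: {A} ∪ {C} = {A,C} (union, +1)
EH@4: {C} ∪ {T} = {C,T} (union, +1)
AEHRS@4: {A,C} ∩ {C,T} = {C} (intersection, +0)
AS@5: {A} ∪ {T} = {A,T} (union, +1)
ARS@5: {A,T} ∩ {A} = {A} (intersection, +0)
EH@5: {T} ∩ {T} = {T} (intersection, +0)
AEHRS@5: {A} ∪ {T} = {A,T} (union, +1)
AS@6: {G} ∩ {G} = {G} (intersection, +0)
ARS@6: {G} ∪ {C} = {C,G} (union, +1)
EH@6: {G} ∪ {T} = {G,T} (union, +1)
AEHRS@6: {C,G} ∩ {G,T} = {G} (intersection, +0)
AS@7: {T} ∩ {T} = {T} (intersection, +0)
ARS@7: {T} ∪ {G} = {G,T} (union, +1)
EH@7: {A} ∪ {C} = {A,C} (union, +1)
AEHRS@7: {G,T} ∪ {A,C} = {A,C,G,T} (union, +1)
per-site changes: [3, 2, 2, 2, 2, 2, 2, 3]; total = 18

G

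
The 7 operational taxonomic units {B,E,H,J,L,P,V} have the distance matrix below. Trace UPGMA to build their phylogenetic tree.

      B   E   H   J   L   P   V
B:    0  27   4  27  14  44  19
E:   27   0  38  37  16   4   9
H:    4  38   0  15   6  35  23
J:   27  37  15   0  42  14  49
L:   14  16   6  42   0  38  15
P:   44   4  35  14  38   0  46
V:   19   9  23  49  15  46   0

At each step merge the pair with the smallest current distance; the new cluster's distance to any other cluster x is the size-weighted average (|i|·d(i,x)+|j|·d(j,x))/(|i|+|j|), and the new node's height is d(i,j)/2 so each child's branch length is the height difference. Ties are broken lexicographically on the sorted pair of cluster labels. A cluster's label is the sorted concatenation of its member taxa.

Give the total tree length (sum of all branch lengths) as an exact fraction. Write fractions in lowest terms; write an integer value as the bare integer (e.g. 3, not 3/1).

step 1: merge (B,H) at d=4; branch lengths B→2, H→2; new cluster BH
  updated: d(BH,E)=65/2, d(BH,J)=21, d(BH,L)=10, d(BH,P)=79/2, d(BH,V)=21
step 2: merge (E,P) at d=4; branch lengths E→2, P→2; new cluster EP
  updated: d(BH,EP)=36, d(EP,J)=51/2, d(EP,L)=27, d(EP,V)=55/2
step 3: merge (BH,L) at d=10; branch lengths BH→3, L→5; new cluster BHL
  updated: d(BHL,EP)=33, d(BHL,J)=28, d(BHL,V)=19
step 4: merge (BHL,V) at d=19; branch lengths BHL→9/2, V→19/2; new cluster BHLV
  updated: d(BHLV,EP)=253/8, d(BHLV,J)=133/4
step 5: merge (EP,J) at d=51/2; branch lengths EP→43/4, J→51/4; new cluster EJP
  updated: d(BHLV,EJP)=193/6
step 6: merge (BHLV,EJP) at d=193/6; branch lengths BHLV→79/12, EJP→10/3; new cluster BEHJLPV
final tree: ((((B:2,H:2):3,L:5):9/2,V:19/2):79/12,((E:2,P:2):43/4,J:51/4):10/3)
total length: 761/12

761/12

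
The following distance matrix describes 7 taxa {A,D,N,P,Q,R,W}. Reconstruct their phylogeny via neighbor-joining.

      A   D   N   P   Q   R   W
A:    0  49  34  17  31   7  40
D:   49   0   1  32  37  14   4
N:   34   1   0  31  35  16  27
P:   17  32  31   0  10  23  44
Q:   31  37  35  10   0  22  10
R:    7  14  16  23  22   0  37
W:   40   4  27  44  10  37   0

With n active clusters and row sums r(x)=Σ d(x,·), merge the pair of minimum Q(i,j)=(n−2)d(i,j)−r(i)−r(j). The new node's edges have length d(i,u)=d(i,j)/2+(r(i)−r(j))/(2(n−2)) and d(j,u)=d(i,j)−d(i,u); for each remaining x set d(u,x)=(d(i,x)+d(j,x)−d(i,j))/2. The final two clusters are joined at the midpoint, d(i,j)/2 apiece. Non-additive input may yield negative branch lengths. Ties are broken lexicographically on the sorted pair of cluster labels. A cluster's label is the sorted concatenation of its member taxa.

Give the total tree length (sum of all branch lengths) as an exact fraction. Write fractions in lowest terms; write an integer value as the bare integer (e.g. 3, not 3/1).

1. join D+W (d=4, Q=-279) ⇒ DW; edges |D|=-1/2, |W|=9/2
  updated: d(A,DW)=85/2, d(DW,N)=12, d(DW,P)=36, d(DW,Q)=43/2, d(DW,R)=47/2
2. join DW+N (d=12, Q=-431/2) ⇒ DNW; edges |DW|=111/16, |N|=81/16
  updated: d(A,DNW)=129/4, d(DNW,P)=55/2, d(DNW,Q)=89/4, d(DNW,R)=55/4
3. join P+Q (d=10, Q=-531/4) ⇒ PQ; edges |P|=89/24, |Q|=151/24
  updated: d(A,PQ)=19, d(DNW,PQ)=159/8, d(PQ,R)=35/2
4. join A+R (d=7, Q=-165/2) ⇒ AR; edges |A|=17/2, |R|=-3/2
  updated: d(AR,DNW)=39/2, d(AR,PQ)=59/4
5. join AR+DNW (d=39/2, Q=-433/8) ⇒ ADNRW; edges |AR|=115/16, |DNW|=197/16
  updated: d(ADNRW,PQ)=121/16
6. join ADNRW+PQ (d=121/16) ⇒ ADNPQRW; edges |ADNRW|=121/32, |PQ|=121/32
final tree: (((A:17/2,R:-3/2):115/16,((D:-1/2,W:9/2):111/16,N:81/16):197/16):121/32,(P:89/24,Q:151/24):121/32)
total length: 961/16

961/16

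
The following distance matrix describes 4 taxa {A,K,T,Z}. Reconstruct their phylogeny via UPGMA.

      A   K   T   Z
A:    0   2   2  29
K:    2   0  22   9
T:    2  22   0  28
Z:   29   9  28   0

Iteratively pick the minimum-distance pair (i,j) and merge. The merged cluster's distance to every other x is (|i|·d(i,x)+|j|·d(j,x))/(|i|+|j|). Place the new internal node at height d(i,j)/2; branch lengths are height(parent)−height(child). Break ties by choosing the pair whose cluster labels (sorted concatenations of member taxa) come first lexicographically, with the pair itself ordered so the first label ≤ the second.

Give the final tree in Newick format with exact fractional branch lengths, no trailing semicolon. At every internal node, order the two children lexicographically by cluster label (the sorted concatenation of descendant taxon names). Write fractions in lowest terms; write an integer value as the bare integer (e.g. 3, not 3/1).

(((A:1,K:1):5,T:6):5,Z:11)

1. join A+K (d=2) ⇒ AK; edges |A|=1, |K|=1
  updated: d(AK,T)=12, d(AK,Z)=19
2. join AK+T (d=12) ⇒ AKT; edges |AK|=5, |T|=6
  updated: d(AKT,Z)=22
3. join AKT+Z (d=22) ⇒ AKTZ; edges |AKT|=5, |Z|=11
final tree: (((A:1,K:1):5,T:6):5,Z:11)
total length: 29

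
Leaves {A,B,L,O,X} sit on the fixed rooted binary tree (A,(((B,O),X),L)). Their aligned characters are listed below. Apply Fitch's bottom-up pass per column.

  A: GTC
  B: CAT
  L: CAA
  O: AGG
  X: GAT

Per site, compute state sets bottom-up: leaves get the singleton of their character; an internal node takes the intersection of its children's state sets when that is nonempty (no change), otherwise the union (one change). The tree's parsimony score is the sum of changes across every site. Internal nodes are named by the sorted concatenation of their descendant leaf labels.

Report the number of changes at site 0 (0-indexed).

3

[col 0] BO: children B:{C}, O:{A} ∪→ {A,C}; cost 1
[col 0] BOX: children BO:{A,C}, X:{G} ∪→ {A,C,G}; cost 1
[col 0] BLOX: children BOX:{A,C,G}, L:{C} ∩→ {C}; cost 0
[col 0] ABLOX: children A:{G}, BLOX:{C} ∪→ {C,G}; cost 1
[col 1] BO: children B:{A}, O:{G} ∪→ {A,G}; cost 1
[col 1] BOX: children BO:{A,G}, X:{A} ∩→ {A}; cost 0
[col 1] BLOX: children BOX:{A}, L:{A} ∩→ {A}; cost 0
[col 1] ABLOX: children A:{T}, BLOX:{A} ∪→ {A,T}; cost 1
[col 2] BO: children B:{T}, O:{G} ∪→ {G,T}; cost 1
[col 2] BOX: children BO:{G,T}, X:{T} ∩→ {T}; cost 0
[col 2] BLOX: children BOX:{T}, L:{A} ∪→ {A,T}; cost 1
[col 2] ABLOX: children A:{C}, BLOX:{A,T} ∪→ {A,C,T}; cost 1
per-site changes: [3, 2, 3]; total = 8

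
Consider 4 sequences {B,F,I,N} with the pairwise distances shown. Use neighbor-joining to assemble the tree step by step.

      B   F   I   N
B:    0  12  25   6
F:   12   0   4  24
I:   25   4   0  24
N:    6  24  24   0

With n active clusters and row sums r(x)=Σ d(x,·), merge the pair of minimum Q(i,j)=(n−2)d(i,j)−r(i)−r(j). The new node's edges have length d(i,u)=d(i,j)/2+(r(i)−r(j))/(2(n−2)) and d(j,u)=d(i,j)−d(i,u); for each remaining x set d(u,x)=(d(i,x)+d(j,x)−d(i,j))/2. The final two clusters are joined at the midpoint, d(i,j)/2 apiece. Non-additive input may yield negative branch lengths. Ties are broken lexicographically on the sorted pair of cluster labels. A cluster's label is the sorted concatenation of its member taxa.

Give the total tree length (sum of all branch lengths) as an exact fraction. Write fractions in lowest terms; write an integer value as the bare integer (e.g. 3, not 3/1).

step 1: merge (B,N) at d=6, Q=-85; branch lengths B→1/4, N→23/4; new cluster BN
  updated: d(BN,F)=15, d(BN,I)=43/2
step 2: merge (BN,F) at d=15, Q=-81/2; branch lengths BN→65/4, F→-5/4; new cluster BFN
  updated: d(BFN,I)=21/4
step 3: merge (BFN,I) at d=21/4; branch lengths BFN→21/8, I→21/8; new cluster BFIN
final tree: (((B:1/4,N:23/4):65/4,F:-5/4):21/8,I:21/8)
total length: 105/4

105/4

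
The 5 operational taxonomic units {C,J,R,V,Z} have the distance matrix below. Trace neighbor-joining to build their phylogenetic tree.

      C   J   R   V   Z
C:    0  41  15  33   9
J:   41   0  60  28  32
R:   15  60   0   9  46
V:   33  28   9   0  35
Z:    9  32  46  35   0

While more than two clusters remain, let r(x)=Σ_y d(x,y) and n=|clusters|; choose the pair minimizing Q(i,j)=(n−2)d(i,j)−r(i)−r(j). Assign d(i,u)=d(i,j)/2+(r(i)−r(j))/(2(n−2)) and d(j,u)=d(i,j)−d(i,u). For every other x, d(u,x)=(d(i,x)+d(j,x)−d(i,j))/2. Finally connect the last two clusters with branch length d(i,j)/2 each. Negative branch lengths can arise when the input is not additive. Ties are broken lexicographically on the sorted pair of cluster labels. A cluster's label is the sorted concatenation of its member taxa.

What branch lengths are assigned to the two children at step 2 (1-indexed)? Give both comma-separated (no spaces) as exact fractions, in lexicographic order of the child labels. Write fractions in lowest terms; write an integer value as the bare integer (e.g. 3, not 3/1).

iteration 1: select R,V (d=9, Q=-208); attach at lengths (26/3, 1/3); label the merged cluster RV
  updated: d(C,RV)=39/2, d(J,RV)=79/2, d(RV,Z)=36
iteration 2: select C,Z (d=9, Q=-257/2); attach at lengths (21/8, 51/8); label the merged cluster CZ
  updated: d(CZ,J)=32, d(CZ,RV)=93/4
iteration 3: select CZ,J (d=32, Q=-379/4); attach at lengths (63/8, 193/8); label the merged cluster CJZ
  updated: d(CJZ,RV)=123/8
iteration 4: select CJZ,RV (d=123/8); attach at lengths (123/16, 123/16); label the merged cluster CJRVZ
final tree: (((C:21/8,Z:51/8):63/8,J:193/8):123/16,(R:26/3,V:1/3):123/16)
total length: 523/8

21/8,51/8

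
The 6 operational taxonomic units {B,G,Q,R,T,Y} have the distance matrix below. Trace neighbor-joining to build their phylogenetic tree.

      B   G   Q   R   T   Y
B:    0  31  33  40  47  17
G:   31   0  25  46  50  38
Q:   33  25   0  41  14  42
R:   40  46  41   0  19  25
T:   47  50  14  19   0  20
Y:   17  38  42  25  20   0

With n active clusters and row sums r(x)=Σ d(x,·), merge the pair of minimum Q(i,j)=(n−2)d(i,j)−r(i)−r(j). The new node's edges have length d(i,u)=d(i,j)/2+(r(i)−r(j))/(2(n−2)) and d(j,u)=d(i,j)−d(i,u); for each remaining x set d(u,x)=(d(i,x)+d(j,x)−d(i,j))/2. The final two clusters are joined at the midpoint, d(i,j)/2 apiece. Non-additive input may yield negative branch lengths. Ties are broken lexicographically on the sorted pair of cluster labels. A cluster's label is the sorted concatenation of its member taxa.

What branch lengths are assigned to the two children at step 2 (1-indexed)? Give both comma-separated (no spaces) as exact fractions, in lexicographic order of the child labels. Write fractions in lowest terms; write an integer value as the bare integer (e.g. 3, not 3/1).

91/12,185/12

iteration 1: select Q,T (d=14, Q=-249); attach at lengths (61/8, 51/8); label the merged cluster QT
  updated: d(B,QT)=33, d(G,QT)=61/2, d(QT,R)=23, d(QT,Y)=24
iteration 2: select QT,R (d=23, Q=-351/2); attach at lengths (91/12, 185/12); label the merged cluster QRT
  updated: d(B,QRT)=25, d(G,QRT)=107/4, d(QRT,Y)=13
iteration 3: select B,Y (d=17, Q=-107); attach at lengths (39/4, 29/4); label the merged cluster BY
  updated: d(BY,G)=26, d(BY,QRT)=21/2
iteration 4: select BY,G (d=26, Q=-253/4); attach at lengths (39/8, 169/8); label the merged cluster BGY
  updated: d(BGY,QRT)=45/8
iteration 5: select BGY,QRT (d=45/8); attach at lengths (45/16, 45/16); label the merged cluster BGQRTY
final tree: (((B:39/4,Y:29/4):39/8,G:169/8):45/16,((Q:61/8,T:51/8):91/12,R:185/12):45/16)
total length: 685/8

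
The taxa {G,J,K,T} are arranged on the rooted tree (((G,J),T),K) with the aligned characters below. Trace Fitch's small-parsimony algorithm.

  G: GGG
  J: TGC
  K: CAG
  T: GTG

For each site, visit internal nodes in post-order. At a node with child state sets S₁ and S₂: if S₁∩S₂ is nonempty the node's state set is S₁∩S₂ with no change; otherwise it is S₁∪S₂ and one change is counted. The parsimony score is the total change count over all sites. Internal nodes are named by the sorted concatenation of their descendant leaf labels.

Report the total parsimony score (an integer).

5

site 0, node GJ: G={G} ∪ J={T} → {G,T} (+1)
site 0, node GJT: GJ={G,T} ∩ T={G} → {G} (+0)
site 0, node GJKT: GJT={G} ∪ K={C} → {C,G} (+1)
site 1, node GJ: G={G} ∩ J={G} → {G} (+0)
site 1, node GJT: GJ={G} ∪ T={T} → {G,T} (+1)
site 1, node GJKT: GJT={G,T} ∪ K={A} → {A,G,T} (+1)
site 2, node GJ: G={G} ∪ J={C} → {C,G} (+1)
site 2, node GJT: GJ={C,G} ∩ T={G} → {G} (+0)
site 2, node GJKT: GJT={G} ∩ K={G} → {G} (+0)
per-site changes: [2, 2, 1]; total = 5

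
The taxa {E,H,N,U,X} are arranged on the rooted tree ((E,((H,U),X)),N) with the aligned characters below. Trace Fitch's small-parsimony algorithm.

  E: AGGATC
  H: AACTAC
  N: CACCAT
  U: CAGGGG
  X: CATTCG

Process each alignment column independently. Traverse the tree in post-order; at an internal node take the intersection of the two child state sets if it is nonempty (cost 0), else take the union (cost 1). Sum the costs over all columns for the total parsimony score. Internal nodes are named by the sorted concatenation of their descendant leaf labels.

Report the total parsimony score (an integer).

site 0, node HU: H={A} ∪ U={C} → {A,C} (+1)
site 0, node HUX: HU={A,C} ∩ X={C} → {C} (+0)
site 0, node EHUX: E={A} ∪ HUX={C} → {A,C} (+1)
site 0, node EHNUX: EHUX={A,C} ∩ N={C} → {C} (+0)
site 1, node HU: H={A} ∩ U={A} → {A} (+0)
site 1, node HUX: HU={A} ∩ X={A} → {A} (+0)
site 1, node EHUX: E={G} ∪ HUX={A} → {A,G} (+1)
site 1, node EHNUX: EHUX={A,G} ∩ N={A} → {A} (+0)
site 2, node HU: H={C} ∪ U={G} → {C,G} (+1)
site 2, node HUX: HU={C,G} ∪ X={T} → {C,G,T} (+1)
site 2, node EHUX: E={G} ∩ HUX={C,G,T} → {G} (+0)
site 2, node EHNUX: EHUX={G} ∪ N={C} → {C,G} (+1)
site 3, node HU: H={T} ∪ U={G} → {G,T} (+1)
site 3, node HUX: HU={G,T} ∩ X={T} → {T} (+0)
site 3, node EHUX: E={A} ∪ HUX={T} → {A,T} (+1)
site 3, node EHNUX: EHUX={A,T} ∪ N={C} → {A,C,T} (+1)
site 4, node HU: H={A} ∪ U={G} → {A,G} (+1)
site 4, node HUX: HU={A,G} ∪ X={C} → {A,C,G} (+1)
site 4, node EHUX: E={T} ∪ HUX={A,C,G} → {A,C,G,T} (+1)
site 4, node EHNUX: EHUX={A,C,G,T} ∩ N={A} → {A} (+0)
site 5, node HU: H={C} ∪ U={G} → {C,G} (+1)
site 5, node HUX: HU={C,G} ∩ X={G} → {G} (+0)
site 5, node EHUX: E={C} ∪ HUX={G} → {C,G} (+1)
site 5, node EHNUX: EHUX={C,G} ∪ N={T} → {C,G,T} (+1)
per-site changes: [2, 1, 3, 3, 3, 3]; total = 15

15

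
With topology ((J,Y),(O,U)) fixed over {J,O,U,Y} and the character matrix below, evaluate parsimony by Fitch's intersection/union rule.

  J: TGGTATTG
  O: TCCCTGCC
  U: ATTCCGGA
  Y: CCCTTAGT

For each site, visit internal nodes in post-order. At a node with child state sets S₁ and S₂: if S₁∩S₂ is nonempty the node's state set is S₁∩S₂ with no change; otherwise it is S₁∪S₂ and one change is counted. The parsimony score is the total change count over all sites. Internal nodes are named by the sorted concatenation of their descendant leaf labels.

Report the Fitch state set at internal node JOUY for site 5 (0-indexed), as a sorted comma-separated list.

A,G,T

site 0, node JY: J={T} ∪ Y={C} → {C,T} (+1)
site 0, node OU: O={T} ∪ U={A} → {A,T} (+1)
site 0, node JOUY: JY={C,T} ∩ OU={A,T} → {T} (+0)
site 1, node JY: J={G} ∪ Y={C} → {C,G} (+1)
site 1, node OU: O={C} ∪ U={T} → {C,T} (+1)
site 1, node JOUY: JY={C,G} ∩ OU={C,T} → {C} (+0)
site 2, node JY: J={G} ∪ Y={C} → {C,G} (+1)
site 2, node OU: O={C} ∪ U={T} → {C,T} (+1)
site 2, node JOUY: JY={C,G} ∩ OU={C,T} → {C} (+0)
site 3, node JY: J={T} ∩ Y={T} → {T} (+0)
site 3, node OU: O={C} ∩ U={C} → {C} (+0)
site 3, node JOUY: JY={T} ∪ OU={C} → {C,T} (+1)
site 4, node JY: J={A} ∪ Y={T} → {A,T} (+1)
site 4, node OU: O={T} ∪ U={C} → {C,T} (+1)
site 4, node JOUY: JY={A,T} ∩ OU={C,T} → {T} (+0)
site 5, node JY: J={T} ∪ Y={A} → {A,T} (+1)
site 5, node OU: O={G} ∩ U={G} → {G} (+0)
site 5, node JOUY: JY={A,T} ∪ OU={G} → {A,G,T} (+1)
site 6, node JY: J={T} ∪ Y={G} → {G,T} (+1)
site 6, node OU: O={C} ∪ U={G} → {C,G} (+1)
site 6, node JOUY: JY={G,T} ∩ OU={C,G} → {G} (+0)
site 7, node JY: J={G} ∪ Y={T} → {G,T} (+1)
site 7, node OU: O={C} ∪ U={A} → {A,C} (+1)
site 7, node JOUY: JY={G,T} ∪ OU={A,C} → {A,C,G,T} (+1)
per-site changes: [2, 2, 2, 1, 2, 2, 2, 3]; total = 16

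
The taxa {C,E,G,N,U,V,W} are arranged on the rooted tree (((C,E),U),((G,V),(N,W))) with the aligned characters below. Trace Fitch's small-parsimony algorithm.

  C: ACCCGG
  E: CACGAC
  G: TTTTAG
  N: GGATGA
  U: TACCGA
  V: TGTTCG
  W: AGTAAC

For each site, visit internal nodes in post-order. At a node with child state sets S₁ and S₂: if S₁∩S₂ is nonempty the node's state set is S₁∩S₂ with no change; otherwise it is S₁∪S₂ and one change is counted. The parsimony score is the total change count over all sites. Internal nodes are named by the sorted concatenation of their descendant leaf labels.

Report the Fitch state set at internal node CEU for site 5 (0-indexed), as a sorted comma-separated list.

A,C,G

CE@0: {A} ∪ {C} = {A,C} (union, +1)
CEU@0: {A,C} ∪ {T} = {A,C,T} (union, +1)
GV@0: {T} ∩ {T} = {T} (intersection, +0)
NW@0: {G} ∪ {A} = {A,G} (union, +1)
GNVW@0: {T} ∪ {A,G} = {A,G,T} (union, +1)
CEGNUVW@0: {A,C,T} ∩ {A,G,T} = {A,T} (intersection, +0)
CE@1: {C} ∪ {A} = {A,C} (union, +1)
CEU@1: {A,C} ∩ {A} = {A} (intersection, +0)
GV@1: {T} ∪ {G} = {G,T} (union, +1)
NW@1: {G} ∩ {G} = {G} (intersection, +0)
GNVW@1: {G,T} ∩ {G} = {G} (intersection, +0)
CEGNUVW@1: {A} ∪ {G} = {A,G} (union, +1)
CE@2: {C} ∩ {C} = {C} (intersection, +0)
CEU@2: {C} ∩ {C} = {C} (intersection, +0)
GV@2: {T} ∩ {T} = {T} (intersection, +0)
NW@2: {A} ∪ {T} = {A,T} (union, +1)
GNVW@2: {T} ∩ {A,T} = {T} (intersection, +0)
CEGNUVW@2: {C} ∪ {T} = {C,T} (union, +1)
CE@3: {C} ∪ {G} = {C,G} (union, +1)
CEU@3: {C,G} ∩ {C} = {C} (intersection, +0)
GV@3: {T} ∩ {T} = {T} (intersection, +0)
NW@3: {T} ∪ {A} = {A,T} (union, +1)
GNVW@3: {T} ∩ {A,T} = {T} (intersection, +0)
CEGNUVW@3: {C} ∪ {T} = {C,T} (union, +1)
CE@4: {G} ∪ {A} = {A,G} (union, +1)
CEU@4: {A,G} ∩ {G} = {G} (intersection, +0)
GV@4: {A} ∪ {C} = {A,C} (union, +1)
NW@4: {G} ∪ {A} = {A,G} (union, +1)
GNVW@4: {A,C} ∩ {A,G} = {A} (intersection, +0)
CEGNUVW@4: {G} ∪ {A} = {A,G} (union, +1)
CE@5: {G} ∪ {C} = {C,G} (union, +1)
CEU@5: {C,G} ∪ {A} = {A,C,G} (union, +1)
GV@5: {G} ∩ {G} = {G} (intersection, +0)
NW@5: {A} ∪ {C} = {A,C} (union, +1)
GNVW@5: {G} ∪ {A,C} = {A,C,G} (union, +1)
CEGNUVW@5: {A,C,G} ∩ {A,C,G} = {A,C,G} (intersection, +0)
per-site changes: [4, 3, 2, 3, 4, 4]; total = 20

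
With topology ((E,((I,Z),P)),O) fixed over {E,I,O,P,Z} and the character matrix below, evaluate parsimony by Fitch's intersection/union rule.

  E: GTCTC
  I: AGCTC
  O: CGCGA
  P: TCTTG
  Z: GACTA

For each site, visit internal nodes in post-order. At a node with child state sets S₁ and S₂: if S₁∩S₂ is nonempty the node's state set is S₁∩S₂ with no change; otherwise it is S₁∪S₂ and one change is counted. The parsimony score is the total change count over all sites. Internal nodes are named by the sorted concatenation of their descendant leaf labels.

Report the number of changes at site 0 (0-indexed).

site 0, node IZ: I={A} ∪ Z={G} → {A,G} (+1)
site 0, node IPZ: IZ={A,G} ∪ P={T} → {A,G,T} (+1)
site 0, node EIPZ: E={G} ∩ IPZ={A,G,T} → {G} (+0)
site 0, node EIOPZ: EIPZ={G} ∪ O={C} → {C,G} (+1)
site 1, node IZ: I={G} ∪ Z={A} → {A,G} (+1)
site 1, node IPZ: IZ={A,G} ∪ P={C} → {A,C,G} (+1)
site 1, node EIPZ: E={T} ∪ IPZ={A,C,G} → {A,C,G,T} (+1)
site 1, node EIOPZ: EIPZ={A,C,G,T} ∩ O={G} → {G} (+0)
site 2, node IZ: I={C} ∩ Z={C} → {C} (+0)
site 2, node IPZ: IZ={C} ∪ P={T} → {C,T} (+1)
site 2, node EIPZ: E={C} ∩ IPZ={C,T} → {C} (+0)
site 2, node EIOPZ: EIPZ={C} ∩ O={C} → {C} (+0)
site 3, node IZ: I={T} ∩ Z={T} → {T} (+0)
site 3, node IPZ: IZ={T} ∩ P={T} → {T} (+0)
site 3, node EIPZ: E={T} ∩ IPZ={T} → {T} (+0)
site 3, node EIOPZ: EIPZ={T} ∪ O={G} → {G,T} (+1)
site 4, node IZ: I={C} ∪ Z={A} → {A,C} (+1)
site 4, node IPZ: IZ={A,C} ∪ P={G} → {A,C,G} (+1)
site 4, node EIPZ: E={C} ∩ IPZ={A,C,G} → {C} (+0)
site 4, node EIOPZ: EIPZ={C} ∪ O={A} → {A,C} (+1)
per-site changes: [3, 3, 1, 1, 3]; total = 11

3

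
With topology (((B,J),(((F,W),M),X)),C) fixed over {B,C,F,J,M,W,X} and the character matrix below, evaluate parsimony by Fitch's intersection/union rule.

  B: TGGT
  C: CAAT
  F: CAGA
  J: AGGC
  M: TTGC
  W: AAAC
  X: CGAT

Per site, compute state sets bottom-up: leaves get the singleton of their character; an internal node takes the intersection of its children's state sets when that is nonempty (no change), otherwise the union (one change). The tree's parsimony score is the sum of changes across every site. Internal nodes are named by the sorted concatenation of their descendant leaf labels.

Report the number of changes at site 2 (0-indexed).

[col 0] BJ: children B:{T}, J:{A} ∪→ {A,T}; cost 1
[col 0] FW: children F:{C}, W:{A} ∪→ {A,C}; cost 1
[col 0] FMW: children FW:{A,C}, M:{T} ∪→ {A,C,T}; cost 1
[col 0] FMWX: children FMW:{A,C,T}, X:{C} ∩→ {C}; cost 0
[col 0] BFJMWX: children BJ:{A,T}, FMWX:{C} ∪→ {A,C,T}; cost 1
[col 0] BCFJMWX: children BFJMWX:{A,C,T}, C:{C} ∩→ {C}; cost 0
[col 1] BJ: children B:{G}, J:{G} ∩→ {G}; cost 0
[col 1] FW: children F:{A}, W:{A} ∩→ {A}; cost 0
[col 1] FMW: children FW:{A}, M:{T} ∪→ {A,T}; cost 1
[col 1] FMWX: children FMW:{A,T}, X:{G} ∪→ {A,G,T}; cost 1
[col 1] BFJMWX: children BJ:{G}, FMWX:{A,G,T} ∩→ {G}; cost 0
[col 1] BCFJMWX: children BFJMWX:{G}, C:{A} ∪→ {A,G}; cost 1
[col 2] BJ: children B:{G}, J:{G} ∩→ {G}; cost 0
[col 2] FW: children F:{G}, W:{A} ∪→ {A,G}; cost 1
[col 2] FMW: children FW:{A,G}, M:{G} ∩→ {G}; cost 0
[col 2] FMWX: children FMW:{G}, X:{A} ∪→ {A,G}; cost 1
[col 2] BFJMWX: children BJ:{G}, FMWX:{A,G} ∩→ {G}; cost 0
[col 2] BCFJMWX: children BFJMWX:{G}, C:{A} ∪→ {A,G}; cost 1
[col 3] BJ: children B:{T}, J:{C} ∪→ {C,T}; cost 1
[col 3] FW: children F:{A}, W:{C} ∪→ {A,C}; cost 1
[col 3] FMW: children FW:{A,C}, M:{C} ∩→ {C}; cost 0
[col 3] FMWX: children FMW:{C}, X:{T} ∪→ {C,T}; cost 1
[col 3] BFJMWX: children BJ:{C,T}, FMWX:{C,T} ∩→ {C,T}; cost 0
[col 3] BCFJMWX: children BFJMWX:{C,T}, C:{T} ∩→ {T}; cost 0
per-site changes: [4, 3, 3, 3]; total = 13

3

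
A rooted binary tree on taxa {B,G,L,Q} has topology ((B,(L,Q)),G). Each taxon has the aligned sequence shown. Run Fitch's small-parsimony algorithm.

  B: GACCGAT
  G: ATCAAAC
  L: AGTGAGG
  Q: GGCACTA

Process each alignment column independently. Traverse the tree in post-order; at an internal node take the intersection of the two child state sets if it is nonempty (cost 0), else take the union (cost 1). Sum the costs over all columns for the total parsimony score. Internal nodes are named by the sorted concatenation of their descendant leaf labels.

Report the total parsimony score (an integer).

[col 0] LQ: children L:{A}, Q:{G} ∪→ {A,G}; cost 1
[col 0] BLQ: children B:{G}, LQ:{A,G} ∩→ {G}; cost 0
[col 0] BGLQ: children BLQ:{G}, G:{A} ∪→ {A,G}; cost 1
[col 1] LQ: children L:{G}, Q:{G} ∩→ {G}; cost 0
[col 1] BLQ: children B:{A}, LQ:{G} ∪→ {A,G}; cost 1
[col 1] BGLQ: children BLQ:{A,G}, G:{T} ∪→ {A,G,T}; cost 1
[col 2] LQ: children L:{T}, Q:{C} ∪→ {C,T}; cost 1
[col 2] BLQ: children B:{C}, LQ:{C,T} ∩→ {C}; cost 0
[col 2] BGLQ: children BLQ:{C}, G:{C} ∩→ {C}; cost 0
[col 3] LQ: children L:{G}, Q:{A} ∪→ {A,G}; cost 1
[col 3] BLQ: children B:{C}, LQ:{A,G} ∪→ {A,C,G}; cost 1
[col 3] BGLQ: children BLQ:{A,C,G}, G:{A} ∩→ {A}; cost 0
[col 4] LQ: children L:{A}, Q:{C} ∪→ {A,C}; cost 1
[col 4] BLQ: children B:{G}, LQ:{A,C} ∪→ {A,C,G}; cost 1
[col 4] BGLQ: children BLQ:{A,C,G}, G:{A} ∩→ {A}; cost 0
[col 5] LQ: children L:{G}, Q:{T} ∪→ {G,T}; cost 1
[col 5] BLQ: children B:{A}, LQ:{G,T} ∪→ {A,G,T}; cost 1
[col 5] BGLQ: children BLQ:{A,G,T}, G:{A} ∩→ {A}; cost 0
[col 6] LQ: children L:{G}, Q:{A} ∪→ {A,G}; cost 1
[col 6] BLQ: children B:{T}, LQ:{A,G} ∪→ {A,G,T}; cost 1
[col 6] BGLQ: children BLQ:{A,G,T}, G:{C} ∪→ {A,C,G,T}; cost 1
per-site changes: [2, 2, 1, 2, 2, 2, 3]; total = 14

14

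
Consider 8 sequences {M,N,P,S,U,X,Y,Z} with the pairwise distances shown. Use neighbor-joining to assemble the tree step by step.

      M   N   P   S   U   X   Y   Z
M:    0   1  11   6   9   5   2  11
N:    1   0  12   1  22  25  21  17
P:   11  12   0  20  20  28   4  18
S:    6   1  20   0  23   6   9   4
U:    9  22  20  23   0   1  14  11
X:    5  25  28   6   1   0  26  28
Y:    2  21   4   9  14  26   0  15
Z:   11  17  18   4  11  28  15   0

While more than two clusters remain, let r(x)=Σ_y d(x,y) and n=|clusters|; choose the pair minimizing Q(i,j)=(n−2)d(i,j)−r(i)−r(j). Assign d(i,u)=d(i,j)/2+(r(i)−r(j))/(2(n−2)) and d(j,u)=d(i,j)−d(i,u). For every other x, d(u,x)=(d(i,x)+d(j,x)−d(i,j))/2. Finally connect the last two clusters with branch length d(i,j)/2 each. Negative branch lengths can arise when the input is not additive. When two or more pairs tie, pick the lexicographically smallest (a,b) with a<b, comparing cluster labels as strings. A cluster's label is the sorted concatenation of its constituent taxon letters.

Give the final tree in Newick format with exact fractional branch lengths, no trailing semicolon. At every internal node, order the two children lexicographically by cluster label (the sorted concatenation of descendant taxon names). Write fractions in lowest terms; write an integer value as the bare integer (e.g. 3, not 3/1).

1. join U+X (d=1, Q=-213) ⇒ UX; edges |U|=-13/12, |X|=25/12
  updated: d(M,UX)=13/2, d(N,UX)=23, d(P,UX)=47/2, d(S,UX)=14, d(UX,Y)=39/2, d(UX,Z)=19
2. join P+Y (d=4, Q=-139) ⇒ PY; edges |P|=19/5, |Y|=1/5
  updated: d(M,PY)=9/2, d(N,PY)=29/2, d(PY,S)=25/2, d(PY,UX)=39/2, d(PY,Z)=29/2
3. join N+S (d=1, Q=-90) ⇒ NS; edges |N|=23/8, |S|=-15/8
  updated: d(M,NS)=3, d(NS,PY)=13, d(NS,UX)=18, d(NS,Z)=10
4. join M+UX (d=13/2, Q=-137/2) ⇒ MUX; edges |M|=-37/12, |UX|=115/12
  updated: d(MUX,NS)=29/4, d(MUX,PY)=35/4, d(MUX,Z)=47/4
5. join MUX+PY (d=35/4, Q=-93/2) ⇒ MPUXY; edges |MUX|=9/4, |PY|=13/2
  updated: d(MPUXY,NS)=23/4, d(MPUXY,Z)=35/4
6. join MPUXY+NS (d=23/4, Q=-49/2) ⇒ MNPSUXY; edges |MPUXY|=9/4, |NS|=7/2
  updated: d(MNPSUXY,Z)=13/2
7. join MNPSUXY+Z (d=13/2) ⇒ MNPSUXYZ; edges |MNPSUXY|=13/4, |Z|=13/4
final tree: ((((M:-37/12,(U:-13/12,X:25/12):115/12):9/4,(P:19/5,Y:1/5):13/2):9/4,(N:23/8,S:-15/8):7/2):13/4,Z:13/4)
total length: 67/2

((((M:-37/12,(U:-13/12,X:25/12):115/12):9/4,(P:19/5,Y:1/5):13/2):9/4,(N:23/8,S:-15/8):7/2):13/4,Z:13/4)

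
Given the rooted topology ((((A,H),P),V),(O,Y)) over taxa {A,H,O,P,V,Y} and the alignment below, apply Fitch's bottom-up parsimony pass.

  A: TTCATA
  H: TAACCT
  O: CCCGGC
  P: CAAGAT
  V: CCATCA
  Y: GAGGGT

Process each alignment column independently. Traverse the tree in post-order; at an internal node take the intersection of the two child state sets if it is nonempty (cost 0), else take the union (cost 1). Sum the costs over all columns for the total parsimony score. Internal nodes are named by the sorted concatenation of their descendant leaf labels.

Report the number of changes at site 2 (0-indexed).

3

AH@0: {T} ∩ {T} = {T} (intersection, +0)
AHP@0: {T} ∪ {C} = {C,T} (union, +1)
AHPV@0: {C,T} ∩ {C} = {C} (intersection, +0)
OY@0: {C} ∪ {G} = {C,G} (union, +1)
AHOPVY@0: {C} ∩ {C,G} = {C} (intersection, +0)
AH@1: {T} ∪ {A} = {A,T} (union, +1)
AHP@1: {A,T} ∩ {A} = {A} (intersection, +0)
AHPV@1: {A} ∪ {C} = {A,C} (union, +1)
OY@1: {C} ∪ {A} = {A,C} (union, +1)
AHOPVY@1: {A,C} ∩ {A,C} = {A,C} (intersection, +0)
AH@2: {C} ∪ {A} = {A,C} (union, +1)
AHP@2: {A,C} ∩ {A} = {A} (intersection, +0)
AHPV@2: {A} ∩ {A} = {A} (intersection, +0)
OY@2: {C} ∪ {G} = {C,G} (union, +1)
AHOPVY@2: {A} ∪ {C,G} = {A,C,G} (union, +1)
AH@3: {A} ∪ {C} = {A,C} (union, +1)
AHP@3: {A,C} ∪ {G} = {A,C,G} (union, +1)
AHPV@3: {A,C,G} ∪ {T} = {A,C,G,T} (union, +1)
OY@3: {G} ∩ {G} = {G} (intersection, +0)
AHOPVY@3: {A,C,G,T} ∩ {G} = {G} (intersection, +0)
AH@4: {T} ∪ {C} = {C,T} (union, +1)
AHP@4: {C,T} ∪ {A} = {A,C,T} (union, +1)
AHPV@4: {A,C,T} ∩ {C} = {C} (intersection, +0)
OY@4: {G} ∩ {G} = {G} (intersection, +0)
AHOPVY@4: {C} ∪ {G} = {C,G} (union, +1)
AH@5: {A} ∪ {T} = {A,T} (union, +1)
AHP@5: {A,T} ∩ {T} = {T} (intersection, +0)
AHPV@5: {T} ∪ {A} = {A,T} (union, +1)
OY@5: {C} ∪ {T} = {C,T} (union, +1)
AHOPVY@5: {A,T} ∩ {C,T} = {T} (intersection, +0)
per-site changes: [2, 3, 3, 3, 3, 3]; total = 17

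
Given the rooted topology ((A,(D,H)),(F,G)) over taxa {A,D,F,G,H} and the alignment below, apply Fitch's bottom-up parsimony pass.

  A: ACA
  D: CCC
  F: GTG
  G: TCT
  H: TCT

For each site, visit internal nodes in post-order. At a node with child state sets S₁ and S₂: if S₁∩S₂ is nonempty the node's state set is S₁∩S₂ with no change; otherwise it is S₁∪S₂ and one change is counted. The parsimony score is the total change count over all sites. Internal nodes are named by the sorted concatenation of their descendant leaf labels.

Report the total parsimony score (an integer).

site 0, node DH: D={C} ∪ H={T} → {C,T} (+1)
site 0, node ADH: A={A} ∪ DH={C,T} → {A,C,T} (+1)
site 0, node FG: F={G} ∪ G={T} → {G,T} (+1)
site 0, node ADFGH: ADH={A,C,T} ∩ FG={G,T} → {T} (+0)
site 1, node DH: D={C} ∩ H={C} → {C} (+0)
site 1, node ADH: A={C} ∩ DH={C} → {C} (+0)
site 1, node FG: F={T} ∪ G={C} → {C,T} (+1)
site 1, node ADFGH: ADH={C} ∩ FG={C,T} → {C} (+0)
site 2, node DH: D={C} ∪ H={T} → {C,T} (+1)
site 2, node ADH: A={A} ∪ DH={C,T} → {A,C,T} (+1)
site 2, node FG: F={G} ∪ G={T} → {G,T} (+1)
site 2, node ADFGH: ADH={A,C,T} ∩ FG={G,T} → {T} (+0)
per-site changes: [3, 1, 3]; total = 7

7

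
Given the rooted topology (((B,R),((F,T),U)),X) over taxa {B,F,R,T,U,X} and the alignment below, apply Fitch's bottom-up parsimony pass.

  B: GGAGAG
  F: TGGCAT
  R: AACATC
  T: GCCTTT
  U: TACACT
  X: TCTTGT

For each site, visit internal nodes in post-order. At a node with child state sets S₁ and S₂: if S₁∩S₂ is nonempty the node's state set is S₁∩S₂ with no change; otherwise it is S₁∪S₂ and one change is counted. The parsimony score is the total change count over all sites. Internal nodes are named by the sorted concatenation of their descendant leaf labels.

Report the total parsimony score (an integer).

20

BR@0: {G} ∪ {A} = {A,G} (union, +1)
FT@0: {T} ∪ {G} = {G,T} (union, +1)
FTU@0: {G,T} ∩ {T} = {T} (intersection, +0)
BFRTU@0: {A,G} ∪ {T} = {A,G,T} (union, +1)
BFRTUX@0: {A,G,T} ∩ {T} = {T} (intersection, +0)
BR@1: {G} ∪ {A} = {A,G} (union, +1)
FT@1: {G} ∪ {C} = {C,G} (union, +1)
FTU@1: {C,G} ∪ {A} = {A,C,G} (union, +1)
BFRTU@1: {A,G} ∩ {A,C,G} = {A,G} (intersection, +0)
BFRTUX@1: {A,G} ∪ {C} = {A,C,G} (union, +1)
BR@2: {A} ∪ {C} = {A,C} (union, +1)
FT@2: {G} ∪ {C} = {C,G} (union, +1)
FTU@2: {C,G} ∩ {C} = {C} (intersection, +0)
BFRTU@2: {A,C} ∩ {C} = {C} (intersection, +0)
BFRTUX@2: {C} ∪ {T} = {C,T} (union, +1)
BR@3: {G} ∪ {A} = {A,G} (union, +1)
FT@3: {C} ∪ {T} = {C,T} (union, +1)
FTU@3: {C,T} ∪ {A} = {A,C,T} (union, +1)
BFRTU@3: {A,G} ∩ {A,C,T} = {A} (intersection, +0)
BFRTUX@3: {A} ∪ {T} = {A,T} (union, +1)
BR@4: {A} ∪ {T} = {A,T} (union, +1)
FT@4: {A} ∪ {T} = {A,T} (union, +1)
FTU@4: {A,T} ∪ {C} = {A,C,T} (union, +1)
BFRTU@4: {A,T} ∩ {A,C,T} = {A,T} (intersection, +0)
BFRTUX@4: {A,T} ∪ {G} = {A,G,T} (union, +1)
BR@5: {G} ∪ {C} = {C,G} (union, +1)
FT@5: {T} ∩ {T} = {T} (intersection, +0)
FTU@5: {T} ∩ {T} = {T} (intersection, +0)
BFRTU@5: {C,G} ∪ {T} = {C,G,T} (union, +1)
BFRTUX@5: {C,G,T} ∩ {T} = {T} (intersection, +0)
per-site changes: [3, 4, 3, 4, 4, 2]; total = 20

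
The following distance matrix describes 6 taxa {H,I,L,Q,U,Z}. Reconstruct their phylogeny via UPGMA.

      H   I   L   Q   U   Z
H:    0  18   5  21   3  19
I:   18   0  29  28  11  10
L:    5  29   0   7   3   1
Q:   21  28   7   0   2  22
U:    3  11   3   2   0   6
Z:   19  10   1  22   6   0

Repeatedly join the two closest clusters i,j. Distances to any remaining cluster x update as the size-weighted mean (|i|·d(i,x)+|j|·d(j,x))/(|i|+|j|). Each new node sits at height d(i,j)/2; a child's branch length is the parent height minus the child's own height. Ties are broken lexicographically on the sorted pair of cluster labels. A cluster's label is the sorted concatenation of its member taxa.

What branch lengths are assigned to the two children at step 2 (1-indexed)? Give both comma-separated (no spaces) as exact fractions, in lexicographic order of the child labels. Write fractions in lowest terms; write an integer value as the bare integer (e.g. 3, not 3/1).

1,1

1. join L+Z (d=1) ⇒ LZ; edges |L|=1/2, |Z|=1/2
  updated: d(H,LZ)=12, d(I,LZ)=39/2, d(LZ,Q)=29/2, d(LZ,U)=9/2
2. join Q+U (d=2) ⇒ QU; edges |Q|=1, |U|=1
  updated: d(H,QU)=12, d(I,QU)=39/2, d(LZ,QU)=19/2
3. join LZ+QU (d=19/2) ⇒ LQUZ; edges |LZ|=17/4, |QU|=15/4
  updated: d(H,LQUZ)=12, d(I,LQUZ)=39/2
4. join H+LQUZ (d=12) ⇒ HLQUZ; edges |H|=6, |LQUZ|=5/4
  updated: d(HLQUZ,I)=96/5
5. join HLQUZ+I (d=96/5) ⇒ HILQUZ; edges |HLQUZ|=18/5, |I|=48/5
final tree: ((H:6,((L:1/2,Z:1/2):17/4,(Q:1,U:1):15/4):5/4):18/5,I:48/5)
total length: 629/20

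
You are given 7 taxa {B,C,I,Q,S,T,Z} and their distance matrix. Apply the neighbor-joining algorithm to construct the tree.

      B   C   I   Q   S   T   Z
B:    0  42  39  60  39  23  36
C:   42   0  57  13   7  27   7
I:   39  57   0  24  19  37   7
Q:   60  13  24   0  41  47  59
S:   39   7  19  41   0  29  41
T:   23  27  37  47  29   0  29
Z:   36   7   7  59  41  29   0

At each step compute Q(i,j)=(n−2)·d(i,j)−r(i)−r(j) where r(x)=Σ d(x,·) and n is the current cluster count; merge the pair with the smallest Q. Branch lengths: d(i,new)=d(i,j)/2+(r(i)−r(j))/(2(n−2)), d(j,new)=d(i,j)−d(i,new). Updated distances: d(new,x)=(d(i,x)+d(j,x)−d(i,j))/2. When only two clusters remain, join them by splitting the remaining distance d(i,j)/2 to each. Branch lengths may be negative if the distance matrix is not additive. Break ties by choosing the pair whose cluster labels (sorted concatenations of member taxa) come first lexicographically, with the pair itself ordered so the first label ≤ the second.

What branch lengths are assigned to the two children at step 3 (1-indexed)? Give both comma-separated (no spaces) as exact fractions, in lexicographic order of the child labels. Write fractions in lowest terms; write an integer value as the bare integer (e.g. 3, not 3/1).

65/4,27/4

1. join C+Q (d=13, Q=-332) ⇒ CQ; edges |C|=-13/5, |Q|=78/5
  updated: d(B,CQ)=89/2, d(CQ,I)=34, d(CQ,S)=35/2, d(CQ,T)=61/2, d(CQ,Z)=53/2
2. join I+Z (d=7, Q=-495/2) ⇒ IZ; edges |I|=49/16, |Z|=63/16
  updated: d(B,IZ)=34, d(CQ,IZ)=107/4, d(IZ,S)=53/2, d(IZ,T)=59/2
3. join B+T (d=23, Q=-367/2) ⇒ BT; edges |B|=65/4, |T|=27/4
  updated: d(BT,CQ)=26, d(BT,IZ)=81/4, d(BT,S)=45/2
4. join BT+IZ (d=81/4, Q=-407/4) ⇒ BITZ; edges |BT|=143/16, |IZ|=181/16
  updated: d(BITZ,CQ)=65/4, d(BITZ,S)=115/8
5. join BITZ+CQ (d=65/4, Q=-385/8) ⇒ BCIQTZ; edges |BITZ|=105/16, |CQ|=155/16
  updated: d(BCIQTZ,S)=125/16
6. join BCIQTZ+S (d=125/16) ⇒ BCIQSTZ; edges |BCIQTZ|=125/32, |S|=125/32
final tree: ((((B:65/4,T:27/4):143/16,(I:49/16,Z:63/16):181/16):105/16,(C:-13/5,Q:78/5):155/16):125/32,S:125/32)
total length: 1397/16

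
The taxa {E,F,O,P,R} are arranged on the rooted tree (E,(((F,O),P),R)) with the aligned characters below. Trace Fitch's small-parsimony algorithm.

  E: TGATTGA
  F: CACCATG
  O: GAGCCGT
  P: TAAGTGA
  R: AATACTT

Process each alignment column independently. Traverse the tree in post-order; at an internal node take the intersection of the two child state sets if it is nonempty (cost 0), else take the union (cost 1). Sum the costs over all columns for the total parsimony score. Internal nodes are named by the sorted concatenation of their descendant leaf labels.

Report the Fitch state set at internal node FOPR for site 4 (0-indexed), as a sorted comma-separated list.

FO@0: {C} ∪ {G} = {C,G} (union, +1)
FOP@0: {C,G} ∪ {T} = {C,G,T} (union, +1)
FOPR@0: {C,G,T} ∪ {A} = {A,C,G,T} (union, +1)
EFOPR@0: {T} ∩ {A,C,G,T} = {T} (intersection, +0)
FO@1: {A} ∩ {A} = {A} (intersection, +0)
FOP@1: {A} ∩ {A} = {A} (intersection, +0)
FOPR@1: {A} ∩ {A} = {A} (intersection, +0)
EFOPR@1: {G} ∪ {A} = {A,G} (union, +1)
FO@2: {C} ∪ {G} = {C,G} (union, +1)
FOP@2: {C,G} ∪ {A} = {A,C,G} (union, +1)
FOPR@2: {A,C,G} ∪ {T} = {A,C,G,T} (union, +1)
EFOPR@2: {A} ∩ {A,C,G,T} = {A} (intersection, +0)
FO@3: {C} ∩ {C} = {C} (intersection, +0)
FOP@3: {C} ∪ {G} = {C,G} (union, +1)
FOPR@3: {C,G} ∪ {A} = {A,C,G} (union, +1)
EFOPR@3: {T} ∪ {A,C,G} = {A,C,G,T} (union, +1)
FO@4: {A} ∪ {C} = {A,C} (union, +1)
FOP@4: {A,C} ∪ {T} = {A,C,T} (union, +1)
FOPR@4: {A,C,T} ∩ {C} = {C} (intersection, +0)
EFOPR@4: {T} ∪ {C} = {C,T} (union, +1)
FO@5: {T} ∪ {G} = {G,T} (union, +1)
FOP@5: {G,T} ∩ {G} = {G} (intersection, +0)
FOPR@5: {G} ∪ {T} = {G,T} (union, +1)
EFOPR@5: {G} ∩ {G,T} = {G} (intersection, +0)
FO@6: {G} ∪ {T} = {G,T} (union, +1)
FOP@6: {G,T} ∪ {A} = {A,G,T} (union, +1)
FOPR@6: {A,G,T} ∩ {T} = {T} (intersection, +0)
EFOPR@6: {A} ∪ {T} = {A,T} (union, +1)
per-site changes: [3, 1, 3, 3, 3, 2, 3]; total = 18

C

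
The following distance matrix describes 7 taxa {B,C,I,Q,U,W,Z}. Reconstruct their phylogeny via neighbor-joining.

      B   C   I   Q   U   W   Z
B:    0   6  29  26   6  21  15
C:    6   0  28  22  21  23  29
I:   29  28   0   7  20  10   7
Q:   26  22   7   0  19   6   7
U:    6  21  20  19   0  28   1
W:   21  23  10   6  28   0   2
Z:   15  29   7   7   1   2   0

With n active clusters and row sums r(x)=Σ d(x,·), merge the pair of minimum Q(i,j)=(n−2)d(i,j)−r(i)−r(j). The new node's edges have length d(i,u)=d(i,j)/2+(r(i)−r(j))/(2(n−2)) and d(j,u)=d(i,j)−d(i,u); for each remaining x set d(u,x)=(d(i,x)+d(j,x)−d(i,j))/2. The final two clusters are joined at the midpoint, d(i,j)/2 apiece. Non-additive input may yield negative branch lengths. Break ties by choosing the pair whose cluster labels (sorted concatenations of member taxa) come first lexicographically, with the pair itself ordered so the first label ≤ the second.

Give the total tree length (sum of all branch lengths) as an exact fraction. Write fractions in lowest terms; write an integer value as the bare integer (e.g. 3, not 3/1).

step 1: merge (B,C) at d=6, Q=-202; branch lengths B→2/5, C→28/5; new cluster BC
  updated: d(BC,I)=51/2, d(BC,Q)=21, d(BC,U)=21/2, d(BC,W)=19, d(BC,Z)=19
step 2: merge (BC,U) at d=21/2, Q=-263/2; branch lengths BC→117/16, U→51/16; new cluster BCU
  updated: d(BCU,I)=35/2, d(BCU,Q)=59/4, d(BCU,W)=73/4, d(BCU,Z)=19/4
step 3: merge (BCU,Z) at d=19/4, Q=-247/4; branch lengths BCU→65/8, Z→-27/8; new cluster BCUZ
  updated: d(BCUZ,I)=79/8, d(BCUZ,Q)=17/2, d(BCUZ,W)=31/4
step 4: merge (BCUZ,W) at d=31/4, Q=-275/8; branch lengths BCUZ→143/32, W→105/32; new cluster BCUWZ
  updated: d(BCUWZ,I)=97/16, d(BCUWZ,Q)=27/8
step 5: merge (BCUWZ,I) at d=97/16, Q=-263/16; branch lengths BCUWZ→39/32, I→155/32; new cluster BCIUWZ
  updated: d(BCIUWZ,Q)=69/32
step 6: merge (BCIUWZ,Q) at d=69/32; branch lengths BCIUWZ→69/64, Q→69/64; new cluster BCIQUWZ
final tree: ((((((B:2/5,C:28/5):117/16,U:51/16):65/8,Z:-27/8):143/32,W:105/32):39/32,I:155/32):69/64,Q:69/64)
total length: 1191/32

1191/32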